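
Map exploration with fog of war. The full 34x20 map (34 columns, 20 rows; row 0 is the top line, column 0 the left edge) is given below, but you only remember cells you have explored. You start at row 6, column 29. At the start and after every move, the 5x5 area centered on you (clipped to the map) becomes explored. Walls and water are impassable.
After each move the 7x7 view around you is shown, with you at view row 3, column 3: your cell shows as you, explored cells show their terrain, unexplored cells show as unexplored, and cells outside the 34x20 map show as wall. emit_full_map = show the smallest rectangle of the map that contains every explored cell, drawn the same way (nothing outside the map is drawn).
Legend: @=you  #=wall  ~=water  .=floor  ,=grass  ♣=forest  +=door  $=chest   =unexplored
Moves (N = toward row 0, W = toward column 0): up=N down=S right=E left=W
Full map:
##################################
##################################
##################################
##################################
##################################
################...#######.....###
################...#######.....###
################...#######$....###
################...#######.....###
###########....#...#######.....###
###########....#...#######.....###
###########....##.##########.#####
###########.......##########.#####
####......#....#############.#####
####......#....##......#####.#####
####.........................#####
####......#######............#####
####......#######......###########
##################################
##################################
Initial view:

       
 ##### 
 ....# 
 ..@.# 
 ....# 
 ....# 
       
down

 ##### 
 ....# 
 ....# 
 ..@.# 
 ....# 
 ....# 
       

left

  #####
 .....#
 .....#
 $.@..#
 .....#
 .....#
       

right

 ##### 
.....# 
.....# 
$..@.# 
.....# 
.....# 
       

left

  #####
 .....#
 .....#
 $.@..#
 .....#
 .....#
       

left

   ####
 #.....
 #.....
 #$@...
 #.....
 #.....
       

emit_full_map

  #####
#.....#
#.....#
#$@...#
#.....#
#.....#

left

    ###
 ##....
 ##....
 ##@...
 ##....
 ##....
       

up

       
 ######
 ##....
 ##@...
 ##$...
 ##....
 ##....

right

       
#######
##.....
##.@...
##$....
##.....
##.....

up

       
 ##### 
#######
##.@...
##.....
##$....
##.....

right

       
###### 
#######
#..@..#
#.....#
#$....#
#.....#

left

       
 ######
#######
##.@...
##.....
##$....
##.....

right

       
###### 
#######
#..@..#
#.....#
#$....#
#.....#

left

       
 ######
#######
##.@...
##.....
##$....
##.....

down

 ######
#######
##.....
##.@...
##$....
##.....
##.....

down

#######
##.....
##.....
##$@...
##.....
##.....
       

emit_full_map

 ###### 
########
##.....#
##.....#
##$@...#
##.....#
##.....#

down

##.....
##.....
##$....
##.@...
##.....
 #.... 
       

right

#.....#
#.....#
#$....#
#..@..#
#.....#
#..... 
       

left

##.....
##.....
##$....
##.@...
##.....
 #.....
       

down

##.....
##$....
##.....
##.@...
 #.....
 ###.# 
       

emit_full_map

 ###### 
########
##.....#
##.....#
##$....#
##.....#
##.@...#
 #..... 
 ###.#  

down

##$....
##.....
##.....
 #.@...
 ###.# 
 ###.# 
       

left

 ##$...
 ##....
 ##....
 ##@...
 ####.#
 ####.#
       

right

##$....
##.....
##.....
##.@...
####.# 
####.# 
       

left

 ##$...
 ##....
 ##....
 ##@...
 ####.#
 ####.#
       

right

##$....
##.....
##.....
##.@...
####.# 
####.# 
       

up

##.....
##$....
##.....
##.@...
##.....
####.# 
####.# 

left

 ##....
 ##$...
 ##....
 ##@...
 ##....
 ####.#
 ####.#

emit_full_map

 ###### 
########
##.....#
##.....#
##$....#
##.....#
##@....#
##..... 
####.#  
####.#  

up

 ##....
 ##....
 ##$...
 ##@...
 ##....
 ##....
 ####.#

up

 ######
 ##....
 ##....
 ##@...
 ##....
 ##....
 ##....

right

#######
##.....
##.....
##$@...
##.....
##.....
##.....

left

 ######
 ##....
 ##....
 ##@...
 ##....
 ##....
 ##....

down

 ##....
 ##....
 ##$...
 ##@...
 ##....
 ##....
 ####.#


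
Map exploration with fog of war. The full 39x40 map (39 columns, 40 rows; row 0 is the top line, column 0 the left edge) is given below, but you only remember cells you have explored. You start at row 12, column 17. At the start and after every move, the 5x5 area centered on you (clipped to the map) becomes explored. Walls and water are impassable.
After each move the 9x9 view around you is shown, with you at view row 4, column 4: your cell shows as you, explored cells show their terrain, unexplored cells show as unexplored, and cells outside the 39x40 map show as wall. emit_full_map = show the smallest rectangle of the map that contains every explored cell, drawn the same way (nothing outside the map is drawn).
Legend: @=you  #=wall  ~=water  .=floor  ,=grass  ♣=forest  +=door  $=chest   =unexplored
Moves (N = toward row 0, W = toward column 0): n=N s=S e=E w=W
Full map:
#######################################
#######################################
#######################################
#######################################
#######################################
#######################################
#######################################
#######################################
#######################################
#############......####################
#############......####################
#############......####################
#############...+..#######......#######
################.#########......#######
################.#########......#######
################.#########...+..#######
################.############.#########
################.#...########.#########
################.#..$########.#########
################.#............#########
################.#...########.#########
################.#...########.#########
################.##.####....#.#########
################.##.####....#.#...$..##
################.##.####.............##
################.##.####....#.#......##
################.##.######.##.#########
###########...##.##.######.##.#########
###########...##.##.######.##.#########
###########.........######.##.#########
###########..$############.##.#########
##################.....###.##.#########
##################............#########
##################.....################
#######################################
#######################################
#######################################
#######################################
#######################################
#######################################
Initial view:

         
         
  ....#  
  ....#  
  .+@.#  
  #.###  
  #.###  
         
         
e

         
         
 ....##  
 ....##  
 .+.@##  
 #.####  
 #.####  
         
         

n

         
         
  ...##  
 ....##  
 ...@##  
 .+..##  
 #.####  
 #.####  
         

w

         
         
  ....## 
  ....## 
  ..@.## 
  .+..## 
  #.#### 
  #.#### 
         

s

         
  ....## 
  ....## 
  ....## 
  .+@.## 
  #.#### 
  #.#### 
         
         

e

         
 ....##  
 ....##  
 ....##  
 .+.@##  
 #.####  
 #.####  
         
         

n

         
         
 ....##  
 ....##  
 ...@##  
 .+..##  
 #.####  
 #.####  
         

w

         
         
  ....## 
  ....## 
  ..@.## 
  .+..## 
  #.#### 
  #.#### 
         

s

         
  ....## 
  ....## 
  ....## 
  .+@.## 
  #.#### 
  #.#### 
         
         

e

         
 ....##  
 ....##  
 ....##  
 .+.@##  
 #.####  
 #.####  
         
         


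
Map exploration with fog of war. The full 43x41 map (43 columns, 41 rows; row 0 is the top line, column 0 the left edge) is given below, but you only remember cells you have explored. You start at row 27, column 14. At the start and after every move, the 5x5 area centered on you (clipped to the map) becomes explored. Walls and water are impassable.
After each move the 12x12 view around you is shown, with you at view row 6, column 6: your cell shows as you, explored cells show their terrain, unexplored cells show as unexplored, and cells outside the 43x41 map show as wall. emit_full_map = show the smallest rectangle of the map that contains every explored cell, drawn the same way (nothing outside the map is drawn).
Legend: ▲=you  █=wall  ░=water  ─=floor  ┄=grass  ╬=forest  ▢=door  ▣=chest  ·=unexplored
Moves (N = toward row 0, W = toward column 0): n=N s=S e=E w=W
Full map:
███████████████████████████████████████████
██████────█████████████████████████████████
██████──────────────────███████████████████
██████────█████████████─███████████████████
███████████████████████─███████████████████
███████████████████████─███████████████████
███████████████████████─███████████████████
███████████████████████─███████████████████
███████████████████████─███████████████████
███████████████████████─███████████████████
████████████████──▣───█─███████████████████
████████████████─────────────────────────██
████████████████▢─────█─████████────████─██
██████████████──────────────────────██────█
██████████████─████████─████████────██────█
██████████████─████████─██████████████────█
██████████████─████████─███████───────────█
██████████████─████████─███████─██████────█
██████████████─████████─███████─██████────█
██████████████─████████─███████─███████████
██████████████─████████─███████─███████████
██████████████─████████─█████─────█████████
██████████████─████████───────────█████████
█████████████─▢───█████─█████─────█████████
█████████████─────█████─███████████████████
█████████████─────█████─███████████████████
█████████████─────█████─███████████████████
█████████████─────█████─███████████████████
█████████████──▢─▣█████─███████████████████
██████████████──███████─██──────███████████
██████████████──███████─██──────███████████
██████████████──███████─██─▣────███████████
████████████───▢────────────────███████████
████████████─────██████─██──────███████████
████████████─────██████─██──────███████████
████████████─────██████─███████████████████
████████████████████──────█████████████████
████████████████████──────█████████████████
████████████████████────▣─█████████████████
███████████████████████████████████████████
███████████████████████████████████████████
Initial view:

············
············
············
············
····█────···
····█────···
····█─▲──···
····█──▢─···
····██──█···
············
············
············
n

············
············
············
············
····█────···
····█────···
····█─▲──···
····█────···
····█──▢─···
····██──█···
············
············

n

············
············
············
············
····█─▢──···
····█────···
····█─▲──···
····█────···
····█────···
····█──▢─···
····██──█···
············

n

············
············
············
············
····██─██···
····█─▢──···
····█─▲──···
····█────···
····█────···
····█────···
····█──▢─···
····██──█···

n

············
············
············
············
····██─██···
····██─██···
····█─▲──···
····█────···
····█────···
····█────···
····█────···
····█──▢─···

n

············
············
············
············
····██─██···
····██─██···
····██▲██···
····█─▢──···
····█────···
····█────···
····█────···
····█────···

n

············
············
············
············
····██─██···
····██─██···
····██▲██···
····██─██···
····█─▢──···
····█────···
····█────···
····█────···

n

············
············
············
············
····██─██···
····██─██···
····██▲██···
····██─██···
····██─██···
····█─▢──···
····█────···
····█────···

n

············
············
············
············
····██─██···
····██─██···
····██▲██···
····██─██···
····██─██···
····██─██···
····█─▢──···
····█────···

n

············
············
············
············
····██─██···
····██─██···
····██▲██···
····██─██···
····██─██···
····██─██···
····██─██···
····█─▢──···

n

············
············
············
············
····██─██···
····██─██···
····██▲██···
····██─██···
····██─██···
····██─██···
····██─██···
····██─██···

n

············
············
············
············
····██─██···
····██─██···
····██▲██···
····██─██···
····██─██···
····██─██···
····██─██···
····██─██···

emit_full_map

██─██
██─██
██▲██
██─██
██─██
██─██
██─██
██─██
██─██
█─▢──
█────
█────
█────
█────
█──▢─
██──█

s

············
············
············
····██─██···
····██─██···
····██─██···
····██▲██···
····██─██···
····██─██···
····██─██···
····██─██···
····██─██···


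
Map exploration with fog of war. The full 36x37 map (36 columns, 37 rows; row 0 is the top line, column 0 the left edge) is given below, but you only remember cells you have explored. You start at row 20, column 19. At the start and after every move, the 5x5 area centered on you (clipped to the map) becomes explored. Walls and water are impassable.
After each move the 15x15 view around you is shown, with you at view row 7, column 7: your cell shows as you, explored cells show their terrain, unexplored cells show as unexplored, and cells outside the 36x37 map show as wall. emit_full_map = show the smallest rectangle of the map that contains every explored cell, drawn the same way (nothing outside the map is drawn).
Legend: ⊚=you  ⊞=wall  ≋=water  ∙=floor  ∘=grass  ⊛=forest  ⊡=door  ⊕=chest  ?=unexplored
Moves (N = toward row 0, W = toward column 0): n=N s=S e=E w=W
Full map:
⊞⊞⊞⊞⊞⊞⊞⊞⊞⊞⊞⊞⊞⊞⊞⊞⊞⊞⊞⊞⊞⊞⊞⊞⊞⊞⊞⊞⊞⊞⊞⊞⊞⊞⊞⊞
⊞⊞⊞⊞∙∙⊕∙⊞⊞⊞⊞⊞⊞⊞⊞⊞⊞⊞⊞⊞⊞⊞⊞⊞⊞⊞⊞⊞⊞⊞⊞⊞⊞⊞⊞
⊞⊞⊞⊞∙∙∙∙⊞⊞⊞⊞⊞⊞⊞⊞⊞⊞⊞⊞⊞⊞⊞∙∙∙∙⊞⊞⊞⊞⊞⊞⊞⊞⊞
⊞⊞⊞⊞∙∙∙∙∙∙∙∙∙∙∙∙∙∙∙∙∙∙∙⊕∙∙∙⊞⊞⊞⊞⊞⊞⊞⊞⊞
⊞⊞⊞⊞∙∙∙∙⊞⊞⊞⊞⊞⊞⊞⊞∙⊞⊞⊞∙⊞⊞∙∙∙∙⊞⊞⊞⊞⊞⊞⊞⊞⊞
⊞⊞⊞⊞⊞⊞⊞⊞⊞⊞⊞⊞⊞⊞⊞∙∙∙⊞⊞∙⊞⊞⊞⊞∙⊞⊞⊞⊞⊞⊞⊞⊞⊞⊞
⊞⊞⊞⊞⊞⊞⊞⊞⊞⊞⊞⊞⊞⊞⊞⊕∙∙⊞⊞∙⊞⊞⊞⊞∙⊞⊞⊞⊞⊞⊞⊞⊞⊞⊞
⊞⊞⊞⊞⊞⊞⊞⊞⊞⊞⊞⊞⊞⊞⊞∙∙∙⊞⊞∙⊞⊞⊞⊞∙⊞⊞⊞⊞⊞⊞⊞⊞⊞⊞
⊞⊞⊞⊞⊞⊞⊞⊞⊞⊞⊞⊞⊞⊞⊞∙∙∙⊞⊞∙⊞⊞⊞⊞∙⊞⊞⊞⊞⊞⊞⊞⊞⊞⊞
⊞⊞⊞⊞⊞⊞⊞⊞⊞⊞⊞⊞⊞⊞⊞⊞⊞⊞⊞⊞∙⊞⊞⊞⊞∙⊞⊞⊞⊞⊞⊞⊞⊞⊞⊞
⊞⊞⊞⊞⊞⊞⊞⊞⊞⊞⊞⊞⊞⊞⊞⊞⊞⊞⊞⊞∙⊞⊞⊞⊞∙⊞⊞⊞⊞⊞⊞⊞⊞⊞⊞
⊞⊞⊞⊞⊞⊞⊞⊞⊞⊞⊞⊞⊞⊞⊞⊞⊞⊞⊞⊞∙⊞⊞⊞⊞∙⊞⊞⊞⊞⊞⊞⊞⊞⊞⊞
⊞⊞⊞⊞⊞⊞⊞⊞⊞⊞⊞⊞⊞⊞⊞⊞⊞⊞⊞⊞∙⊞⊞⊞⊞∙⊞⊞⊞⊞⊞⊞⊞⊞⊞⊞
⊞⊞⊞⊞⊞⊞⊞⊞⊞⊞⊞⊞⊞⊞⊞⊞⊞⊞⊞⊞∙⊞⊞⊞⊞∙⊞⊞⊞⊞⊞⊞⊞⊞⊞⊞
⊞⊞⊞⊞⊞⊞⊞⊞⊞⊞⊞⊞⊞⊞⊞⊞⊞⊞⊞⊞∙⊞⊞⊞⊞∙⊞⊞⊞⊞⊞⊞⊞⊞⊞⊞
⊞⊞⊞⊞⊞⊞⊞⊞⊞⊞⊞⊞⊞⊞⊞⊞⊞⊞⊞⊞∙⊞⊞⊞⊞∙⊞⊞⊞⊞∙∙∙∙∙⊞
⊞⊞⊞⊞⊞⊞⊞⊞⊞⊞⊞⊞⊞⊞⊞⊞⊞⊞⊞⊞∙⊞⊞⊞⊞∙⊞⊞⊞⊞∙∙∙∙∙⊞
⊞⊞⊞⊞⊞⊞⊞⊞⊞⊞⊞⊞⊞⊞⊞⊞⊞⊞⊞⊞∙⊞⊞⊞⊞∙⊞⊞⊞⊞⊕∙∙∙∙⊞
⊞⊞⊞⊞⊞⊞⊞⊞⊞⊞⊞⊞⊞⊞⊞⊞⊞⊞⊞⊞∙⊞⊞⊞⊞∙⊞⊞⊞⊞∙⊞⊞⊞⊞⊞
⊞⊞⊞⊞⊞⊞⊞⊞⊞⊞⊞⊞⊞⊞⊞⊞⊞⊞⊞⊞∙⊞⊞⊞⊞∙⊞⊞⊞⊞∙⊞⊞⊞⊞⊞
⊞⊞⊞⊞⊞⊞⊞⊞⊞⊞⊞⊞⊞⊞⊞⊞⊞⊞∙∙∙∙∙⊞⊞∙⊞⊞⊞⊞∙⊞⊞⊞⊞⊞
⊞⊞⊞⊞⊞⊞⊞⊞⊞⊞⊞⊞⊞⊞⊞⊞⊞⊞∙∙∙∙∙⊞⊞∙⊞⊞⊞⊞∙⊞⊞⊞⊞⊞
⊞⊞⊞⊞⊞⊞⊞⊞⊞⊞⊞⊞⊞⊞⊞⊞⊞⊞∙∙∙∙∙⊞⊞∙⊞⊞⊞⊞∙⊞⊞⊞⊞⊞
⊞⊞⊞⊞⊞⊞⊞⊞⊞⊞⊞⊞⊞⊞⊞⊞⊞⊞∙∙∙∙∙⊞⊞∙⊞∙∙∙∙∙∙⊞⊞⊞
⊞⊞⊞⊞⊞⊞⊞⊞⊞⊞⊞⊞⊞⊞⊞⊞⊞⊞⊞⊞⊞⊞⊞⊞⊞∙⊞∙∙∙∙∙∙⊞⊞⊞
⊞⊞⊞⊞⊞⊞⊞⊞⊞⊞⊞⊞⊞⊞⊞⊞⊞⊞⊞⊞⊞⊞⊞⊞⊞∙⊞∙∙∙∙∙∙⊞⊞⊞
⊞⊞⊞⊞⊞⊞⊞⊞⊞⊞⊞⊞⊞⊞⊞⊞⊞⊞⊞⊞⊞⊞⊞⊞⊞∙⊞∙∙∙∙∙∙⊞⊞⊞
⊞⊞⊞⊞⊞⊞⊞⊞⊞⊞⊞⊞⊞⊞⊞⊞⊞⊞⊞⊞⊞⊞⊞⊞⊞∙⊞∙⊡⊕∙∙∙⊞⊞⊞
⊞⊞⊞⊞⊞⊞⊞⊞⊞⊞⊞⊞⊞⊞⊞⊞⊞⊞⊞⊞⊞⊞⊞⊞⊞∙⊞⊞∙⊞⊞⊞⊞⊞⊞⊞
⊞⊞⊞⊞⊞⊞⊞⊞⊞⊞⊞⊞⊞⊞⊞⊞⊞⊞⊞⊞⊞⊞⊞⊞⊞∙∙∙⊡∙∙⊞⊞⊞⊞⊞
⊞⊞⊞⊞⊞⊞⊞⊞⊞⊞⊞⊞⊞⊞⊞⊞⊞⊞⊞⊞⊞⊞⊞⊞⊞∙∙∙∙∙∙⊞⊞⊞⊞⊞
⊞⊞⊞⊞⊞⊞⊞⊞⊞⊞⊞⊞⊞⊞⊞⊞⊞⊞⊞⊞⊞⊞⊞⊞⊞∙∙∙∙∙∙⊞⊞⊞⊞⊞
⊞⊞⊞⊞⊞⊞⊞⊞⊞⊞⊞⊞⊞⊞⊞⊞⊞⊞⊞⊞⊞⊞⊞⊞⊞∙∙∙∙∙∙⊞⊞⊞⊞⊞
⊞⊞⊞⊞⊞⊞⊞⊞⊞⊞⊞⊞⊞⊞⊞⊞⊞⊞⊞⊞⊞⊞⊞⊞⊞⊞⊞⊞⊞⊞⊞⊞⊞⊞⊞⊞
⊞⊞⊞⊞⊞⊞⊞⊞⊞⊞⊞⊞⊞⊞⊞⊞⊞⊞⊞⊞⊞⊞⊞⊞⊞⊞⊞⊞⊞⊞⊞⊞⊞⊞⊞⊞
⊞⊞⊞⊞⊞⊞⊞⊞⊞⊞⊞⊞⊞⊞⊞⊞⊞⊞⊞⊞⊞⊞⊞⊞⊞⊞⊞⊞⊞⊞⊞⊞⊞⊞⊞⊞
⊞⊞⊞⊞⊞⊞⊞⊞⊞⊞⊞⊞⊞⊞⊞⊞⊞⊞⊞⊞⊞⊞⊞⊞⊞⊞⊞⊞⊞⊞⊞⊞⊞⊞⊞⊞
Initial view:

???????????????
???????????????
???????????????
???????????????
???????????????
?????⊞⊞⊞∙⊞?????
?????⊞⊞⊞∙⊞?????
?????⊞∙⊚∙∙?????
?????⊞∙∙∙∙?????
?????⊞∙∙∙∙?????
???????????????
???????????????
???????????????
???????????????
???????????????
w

???????????????
???????????????
???????????????
???????????????
???????????????
?????⊞⊞⊞⊞∙⊞????
?????⊞⊞⊞⊞∙⊞????
?????⊞⊞⊚∙∙∙????
?????⊞⊞∙∙∙∙????
?????⊞⊞∙∙∙∙????
???????????????
???????????????
???????????????
???????????????
???????????????

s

???????????????
???????????????
???????????????
???????????????
?????⊞⊞⊞⊞∙⊞????
?????⊞⊞⊞⊞∙⊞????
?????⊞⊞∙∙∙∙????
?????⊞⊞⊚∙∙∙????
?????⊞⊞∙∙∙∙????
?????⊞⊞∙∙∙?????
???????????????
???????????????
???????????????
???????????????
???????????????

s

???????????????
???????????????
???????????????
?????⊞⊞⊞⊞∙⊞????
?????⊞⊞⊞⊞∙⊞????
?????⊞⊞∙∙∙∙????
?????⊞⊞∙∙∙∙????
?????⊞⊞⊚∙∙∙????
?????⊞⊞∙∙∙?????
?????⊞⊞⊞⊞⊞?????
???????????????
???????????????
???????????????
???????????????
???????????????

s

???????????????
???????????????
?????⊞⊞⊞⊞∙⊞????
?????⊞⊞⊞⊞∙⊞????
?????⊞⊞∙∙∙∙????
?????⊞⊞∙∙∙∙????
?????⊞⊞∙∙∙∙????
?????⊞⊞⊚∙∙?????
?????⊞⊞⊞⊞⊞?????
?????⊞⊞⊞⊞⊞?????
???????????????
???????????????
???????????????
???????????????
???????????????

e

???????????????
???????????????
????⊞⊞⊞⊞∙⊞?????
????⊞⊞⊞⊞∙⊞?????
????⊞⊞∙∙∙∙?????
????⊞⊞∙∙∙∙?????
????⊞⊞∙∙∙∙?????
????⊞⊞∙⊚∙∙?????
????⊞⊞⊞⊞⊞⊞?????
????⊞⊞⊞⊞⊞⊞?????
???????????????
???????????????
???????????????
???????????????
???????????????

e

???????????????
???????????????
???⊞⊞⊞⊞∙⊞??????
???⊞⊞⊞⊞∙⊞??????
???⊞⊞∙∙∙∙??????
???⊞⊞∙∙∙∙∙?????
???⊞⊞∙∙∙∙∙?????
???⊞⊞∙∙⊚∙∙?????
???⊞⊞⊞⊞⊞⊞⊞?????
???⊞⊞⊞⊞⊞⊞⊞?????
???????????????
???????????????
???????????????
???????????????
???????????????

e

???????????????
???????????????
??⊞⊞⊞⊞∙⊞???????
??⊞⊞⊞⊞∙⊞???????
??⊞⊞∙∙∙∙???????
??⊞⊞∙∙∙∙∙⊞?????
??⊞⊞∙∙∙∙∙⊞?????
??⊞⊞∙∙∙⊚∙⊞?????
??⊞⊞⊞⊞⊞⊞⊞⊞?????
??⊞⊞⊞⊞⊞⊞⊞⊞?????
???????????????
???????????????
???????????????
???????????????
???????????????

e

???????????????
???????????????
?⊞⊞⊞⊞∙⊞????????
?⊞⊞⊞⊞∙⊞????????
?⊞⊞∙∙∙∙????????
?⊞⊞∙∙∙∙∙⊞⊞?????
?⊞⊞∙∙∙∙∙⊞⊞?????
?⊞⊞∙∙∙∙⊚⊞⊞?????
?⊞⊞⊞⊞⊞⊞⊞⊞⊞?????
?⊞⊞⊞⊞⊞⊞⊞⊞⊞?????
???????????????
???????????????
???????????????
???????????????
???????????????

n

???????????????
???????????????
???????????????
?⊞⊞⊞⊞∙⊞????????
?⊞⊞⊞⊞∙⊞????????
?⊞⊞∙∙∙∙∙⊞⊞?????
?⊞⊞∙∙∙∙∙⊞⊞?????
?⊞⊞∙∙∙∙⊚⊞⊞?????
?⊞⊞∙∙∙∙∙⊞⊞?????
?⊞⊞⊞⊞⊞⊞⊞⊞⊞?????
?⊞⊞⊞⊞⊞⊞⊞⊞⊞?????
???????????????
???????????????
???????????????
???????????????

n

???????????????
???????????????
???????????????
???????????????
?⊞⊞⊞⊞∙⊞????????
?⊞⊞⊞⊞∙⊞⊞⊞⊞?????
?⊞⊞∙∙∙∙∙⊞⊞?????
?⊞⊞∙∙∙∙⊚⊞⊞?????
?⊞⊞∙∙∙∙∙⊞⊞?????
?⊞⊞∙∙∙∙∙⊞⊞?????
?⊞⊞⊞⊞⊞⊞⊞⊞⊞?????
?⊞⊞⊞⊞⊞⊞⊞⊞⊞?????
???????????????
???????????????
???????????????

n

???????????????
???????????????
???????????????
???????????????
???????????????
?⊞⊞⊞⊞∙⊞⊞⊞⊞?????
?⊞⊞⊞⊞∙⊞⊞⊞⊞?????
?⊞⊞∙∙∙∙⊚⊞⊞?????
?⊞⊞∙∙∙∙∙⊞⊞?????
?⊞⊞∙∙∙∙∙⊞⊞?????
?⊞⊞∙∙∙∙∙⊞⊞?????
?⊞⊞⊞⊞⊞⊞⊞⊞⊞?????
?⊞⊞⊞⊞⊞⊞⊞⊞⊞?????
???????????????
???????????????

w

???????????????
???????????????
???????????????
???????????????
???????????????
??⊞⊞⊞⊞∙⊞⊞⊞⊞????
??⊞⊞⊞⊞∙⊞⊞⊞⊞????
??⊞⊞∙∙∙⊚∙⊞⊞????
??⊞⊞∙∙∙∙∙⊞⊞????
??⊞⊞∙∙∙∙∙⊞⊞????
??⊞⊞∙∙∙∙∙⊞⊞????
??⊞⊞⊞⊞⊞⊞⊞⊞⊞????
??⊞⊞⊞⊞⊞⊞⊞⊞⊞????
???????????????
???????????????

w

???????????????
???????????????
???????????????
???????????????
???????????????
???⊞⊞⊞⊞∙⊞⊞⊞⊞???
???⊞⊞⊞⊞∙⊞⊞⊞⊞???
???⊞⊞∙∙⊚∙∙⊞⊞???
???⊞⊞∙∙∙∙∙⊞⊞???
???⊞⊞∙∙∙∙∙⊞⊞???
???⊞⊞∙∙∙∙∙⊞⊞???
???⊞⊞⊞⊞⊞⊞⊞⊞⊞???
???⊞⊞⊞⊞⊞⊞⊞⊞⊞???
???????????????
???????????????

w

???????????????
???????????????
???????????????
???????????????
???????????????
????⊞⊞⊞⊞∙⊞⊞⊞⊞??
????⊞⊞⊞⊞∙⊞⊞⊞⊞??
????⊞⊞∙⊚∙∙∙⊞⊞??
????⊞⊞∙∙∙∙∙⊞⊞??
????⊞⊞∙∙∙∙∙⊞⊞??
????⊞⊞∙∙∙∙∙⊞⊞??
????⊞⊞⊞⊞⊞⊞⊞⊞⊞??
????⊞⊞⊞⊞⊞⊞⊞⊞⊞??
???????????????
???????????????

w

???????????????
???????????????
???????????????
???????????????
???????????????
?????⊞⊞⊞⊞∙⊞⊞⊞⊞?
?????⊞⊞⊞⊞∙⊞⊞⊞⊞?
?????⊞⊞⊚∙∙∙∙⊞⊞?
?????⊞⊞∙∙∙∙∙⊞⊞?
?????⊞⊞∙∙∙∙∙⊞⊞?
?????⊞⊞∙∙∙∙∙⊞⊞?
?????⊞⊞⊞⊞⊞⊞⊞⊞⊞?
?????⊞⊞⊞⊞⊞⊞⊞⊞⊞?
???????????????
???????????????

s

???????????????
???????????????
???????????????
???????????????
?????⊞⊞⊞⊞∙⊞⊞⊞⊞?
?????⊞⊞⊞⊞∙⊞⊞⊞⊞?
?????⊞⊞∙∙∙∙∙⊞⊞?
?????⊞⊞⊚∙∙∙∙⊞⊞?
?????⊞⊞∙∙∙∙∙⊞⊞?
?????⊞⊞∙∙∙∙∙⊞⊞?
?????⊞⊞⊞⊞⊞⊞⊞⊞⊞?
?????⊞⊞⊞⊞⊞⊞⊞⊞⊞?
???????????????
???????????????
???????????????

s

???????????????
???????????????
???????????????
?????⊞⊞⊞⊞∙⊞⊞⊞⊞?
?????⊞⊞⊞⊞∙⊞⊞⊞⊞?
?????⊞⊞∙∙∙∙∙⊞⊞?
?????⊞⊞∙∙∙∙∙⊞⊞?
?????⊞⊞⊚∙∙∙∙⊞⊞?
?????⊞⊞∙∙∙∙∙⊞⊞?
?????⊞⊞⊞⊞⊞⊞⊞⊞⊞?
?????⊞⊞⊞⊞⊞⊞⊞⊞⊞?
???????????????
???????????????
???????????????
???????????????

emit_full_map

⊞⊞⊞⊞∙⊞⊞⊞⊞
⊞⊞⊞⊞∙⊞⊞⊞⊞
⊞⊞∙∙∙∙∙⊞⊞
⊞⊞∙∙∙∙∙⊞⊞
⊞⊞⊚∙∙∙∙⊞⊞
⊞⊞∙∙∙∙∙⊞⊞
⊞⊞⊞⊞⊞⊞⊞⊞⊞
⊞⊞⊞⊞⊞⊞⊞⊞⊞


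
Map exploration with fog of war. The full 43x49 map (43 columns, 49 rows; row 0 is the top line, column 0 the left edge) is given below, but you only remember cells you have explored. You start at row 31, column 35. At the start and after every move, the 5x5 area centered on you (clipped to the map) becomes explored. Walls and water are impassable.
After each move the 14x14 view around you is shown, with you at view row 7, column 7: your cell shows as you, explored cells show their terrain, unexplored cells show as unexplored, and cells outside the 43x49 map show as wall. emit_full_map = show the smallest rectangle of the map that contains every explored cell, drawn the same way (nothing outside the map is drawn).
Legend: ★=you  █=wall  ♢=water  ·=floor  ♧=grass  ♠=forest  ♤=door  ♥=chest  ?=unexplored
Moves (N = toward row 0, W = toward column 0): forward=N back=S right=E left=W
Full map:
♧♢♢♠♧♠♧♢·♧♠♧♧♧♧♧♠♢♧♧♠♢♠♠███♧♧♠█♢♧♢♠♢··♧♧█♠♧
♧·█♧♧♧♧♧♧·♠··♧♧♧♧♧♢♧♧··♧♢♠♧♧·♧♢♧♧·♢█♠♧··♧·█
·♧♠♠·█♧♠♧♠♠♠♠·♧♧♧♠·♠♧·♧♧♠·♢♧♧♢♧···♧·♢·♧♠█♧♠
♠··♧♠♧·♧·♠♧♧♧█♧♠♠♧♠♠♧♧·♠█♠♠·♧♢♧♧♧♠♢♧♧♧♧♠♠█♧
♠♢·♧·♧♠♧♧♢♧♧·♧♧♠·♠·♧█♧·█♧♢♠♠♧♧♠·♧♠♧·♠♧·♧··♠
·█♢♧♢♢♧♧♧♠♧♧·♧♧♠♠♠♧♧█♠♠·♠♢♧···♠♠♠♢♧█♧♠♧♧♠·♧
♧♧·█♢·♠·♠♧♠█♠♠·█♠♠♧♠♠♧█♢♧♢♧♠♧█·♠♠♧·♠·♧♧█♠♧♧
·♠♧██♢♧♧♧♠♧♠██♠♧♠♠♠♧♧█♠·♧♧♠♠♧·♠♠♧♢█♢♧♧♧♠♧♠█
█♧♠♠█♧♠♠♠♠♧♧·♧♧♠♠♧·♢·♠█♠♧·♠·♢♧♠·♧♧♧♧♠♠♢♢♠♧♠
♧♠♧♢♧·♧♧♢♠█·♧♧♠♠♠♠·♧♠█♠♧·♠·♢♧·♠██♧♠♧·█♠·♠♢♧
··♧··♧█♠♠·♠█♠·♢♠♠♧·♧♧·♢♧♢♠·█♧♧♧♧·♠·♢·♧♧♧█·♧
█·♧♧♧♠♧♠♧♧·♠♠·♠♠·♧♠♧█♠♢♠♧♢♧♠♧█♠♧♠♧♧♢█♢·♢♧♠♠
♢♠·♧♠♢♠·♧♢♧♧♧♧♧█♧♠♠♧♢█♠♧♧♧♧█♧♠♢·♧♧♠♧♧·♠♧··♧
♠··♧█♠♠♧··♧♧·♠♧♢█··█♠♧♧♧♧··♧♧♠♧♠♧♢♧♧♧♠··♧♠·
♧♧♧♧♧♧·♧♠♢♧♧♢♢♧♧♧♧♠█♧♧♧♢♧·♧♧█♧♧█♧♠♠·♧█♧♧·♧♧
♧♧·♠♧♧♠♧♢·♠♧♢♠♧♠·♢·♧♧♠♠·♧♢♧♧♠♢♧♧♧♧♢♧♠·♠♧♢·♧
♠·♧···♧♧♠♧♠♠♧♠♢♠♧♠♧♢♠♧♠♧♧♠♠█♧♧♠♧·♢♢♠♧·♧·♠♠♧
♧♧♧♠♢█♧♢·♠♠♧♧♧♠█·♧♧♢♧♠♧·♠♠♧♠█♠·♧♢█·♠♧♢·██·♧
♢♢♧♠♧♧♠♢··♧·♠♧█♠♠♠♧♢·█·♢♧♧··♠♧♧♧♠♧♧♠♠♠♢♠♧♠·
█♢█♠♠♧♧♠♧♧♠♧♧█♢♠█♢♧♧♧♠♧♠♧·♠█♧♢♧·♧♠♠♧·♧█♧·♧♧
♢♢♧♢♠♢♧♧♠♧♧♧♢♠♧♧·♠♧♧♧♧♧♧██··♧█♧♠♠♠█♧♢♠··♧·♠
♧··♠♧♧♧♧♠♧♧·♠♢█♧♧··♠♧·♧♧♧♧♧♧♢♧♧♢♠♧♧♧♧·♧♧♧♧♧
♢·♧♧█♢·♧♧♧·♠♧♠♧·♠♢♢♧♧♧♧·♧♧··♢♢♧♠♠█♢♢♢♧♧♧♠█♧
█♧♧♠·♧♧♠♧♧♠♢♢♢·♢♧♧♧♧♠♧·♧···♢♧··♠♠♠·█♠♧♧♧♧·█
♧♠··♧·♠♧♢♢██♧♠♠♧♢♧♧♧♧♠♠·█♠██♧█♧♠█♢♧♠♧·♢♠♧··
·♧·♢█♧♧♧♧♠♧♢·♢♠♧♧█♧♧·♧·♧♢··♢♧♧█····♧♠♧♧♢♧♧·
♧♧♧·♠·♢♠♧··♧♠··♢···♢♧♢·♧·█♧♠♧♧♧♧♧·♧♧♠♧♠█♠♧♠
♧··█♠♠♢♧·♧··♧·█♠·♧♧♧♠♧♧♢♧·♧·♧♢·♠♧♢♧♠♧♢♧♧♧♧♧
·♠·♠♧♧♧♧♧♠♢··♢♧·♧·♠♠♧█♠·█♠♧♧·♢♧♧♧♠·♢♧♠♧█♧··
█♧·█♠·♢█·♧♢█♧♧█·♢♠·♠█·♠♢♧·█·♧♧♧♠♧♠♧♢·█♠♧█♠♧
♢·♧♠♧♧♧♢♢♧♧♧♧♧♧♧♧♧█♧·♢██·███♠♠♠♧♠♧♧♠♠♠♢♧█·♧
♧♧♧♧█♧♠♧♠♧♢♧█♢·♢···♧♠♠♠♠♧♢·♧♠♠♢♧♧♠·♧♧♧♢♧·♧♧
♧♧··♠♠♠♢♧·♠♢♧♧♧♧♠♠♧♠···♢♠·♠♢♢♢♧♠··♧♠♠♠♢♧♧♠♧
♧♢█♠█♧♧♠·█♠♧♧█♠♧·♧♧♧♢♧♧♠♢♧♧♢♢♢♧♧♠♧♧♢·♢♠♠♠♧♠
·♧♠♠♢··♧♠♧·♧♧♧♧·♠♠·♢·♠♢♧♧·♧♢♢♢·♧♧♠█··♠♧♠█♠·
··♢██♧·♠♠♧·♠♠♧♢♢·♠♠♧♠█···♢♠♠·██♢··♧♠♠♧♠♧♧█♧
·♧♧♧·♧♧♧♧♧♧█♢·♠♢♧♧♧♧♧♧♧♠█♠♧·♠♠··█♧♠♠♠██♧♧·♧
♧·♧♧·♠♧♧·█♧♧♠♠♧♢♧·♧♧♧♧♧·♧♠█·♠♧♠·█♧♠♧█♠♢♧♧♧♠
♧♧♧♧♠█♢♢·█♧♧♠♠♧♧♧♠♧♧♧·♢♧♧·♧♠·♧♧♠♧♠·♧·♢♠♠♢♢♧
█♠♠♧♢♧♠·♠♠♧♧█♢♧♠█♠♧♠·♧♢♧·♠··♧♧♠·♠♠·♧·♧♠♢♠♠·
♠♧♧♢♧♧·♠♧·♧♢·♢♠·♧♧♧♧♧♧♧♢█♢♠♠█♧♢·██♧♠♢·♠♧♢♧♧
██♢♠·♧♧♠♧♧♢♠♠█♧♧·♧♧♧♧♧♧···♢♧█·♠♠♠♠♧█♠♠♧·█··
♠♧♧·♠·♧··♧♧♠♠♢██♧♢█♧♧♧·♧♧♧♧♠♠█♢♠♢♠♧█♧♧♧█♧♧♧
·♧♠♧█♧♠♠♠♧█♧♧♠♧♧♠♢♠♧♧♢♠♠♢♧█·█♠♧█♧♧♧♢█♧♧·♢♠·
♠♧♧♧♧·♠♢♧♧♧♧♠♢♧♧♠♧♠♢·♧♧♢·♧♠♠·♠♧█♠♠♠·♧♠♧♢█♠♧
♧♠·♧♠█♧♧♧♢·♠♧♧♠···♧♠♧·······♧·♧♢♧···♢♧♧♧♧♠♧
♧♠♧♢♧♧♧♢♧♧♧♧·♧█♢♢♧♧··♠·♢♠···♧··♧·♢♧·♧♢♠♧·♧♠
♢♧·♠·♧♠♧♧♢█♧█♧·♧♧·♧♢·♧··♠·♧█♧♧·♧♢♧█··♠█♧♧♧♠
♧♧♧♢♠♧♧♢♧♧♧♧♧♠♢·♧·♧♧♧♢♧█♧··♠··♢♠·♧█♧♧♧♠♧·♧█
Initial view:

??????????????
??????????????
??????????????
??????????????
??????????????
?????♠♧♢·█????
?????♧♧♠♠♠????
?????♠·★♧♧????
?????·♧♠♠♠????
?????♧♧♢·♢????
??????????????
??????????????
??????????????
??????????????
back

??????????????
??????????????
??????????????
??????????????
?????♠♧♢·█????
?????♧♧♠♠♠????
?????♠·♧♧♧????
?????·♧★♠♠????
?????♧♧♢·♢????
?????♠█··♠????
??????????????
??????????????
??????????????
??????????????

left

??????????????
??????????????
??????????????
??????????????
??????♠♧♢·█???
?????♠♧♧♠♠♠???
?????♧♠·♧♧♧???
?????··★♠♠♠???
?????♠♧♧♢·♢???
?????♧♠█··♠???
??????????????
??????????????
??????????????
??????????????

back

??????????????
??????????????
??????????????
??????♠♧♢·█???
?????♠♧♧♠♠♠???
?????♧♠·♧♧♧???
?????··♧♠♠♠???
?????♠♧★♢·♢???
?????♧♠█··♠???
?????··♧♠♠????
??????????????
??????????????
??????????????
??????????????

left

??????????????
??????????????
??????????????
???????♠♧♢·█??
??????♠♧♧♠♠♠??
?????♧♧♠·♧♧♧??
?????♠··♧♠♠♠??
?????♧♠★♧♢·♢??
?????♧♧♠█··♠??
?????♢··♧♠♠???
??????????????
??????????????
??????????????
??????????????

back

??????????????
??????????????
???????♠♧♢·█??
??????♠♧♧♠♠♠??
?????♧♧♠·♧♧♧??
?????♠··♧♠♠♠??
?????♧♠♧♧♢·♢??
?????♧♧★█··♠??
?????♢··♧♠♠???
?????·█♧♠♠????
??????????????
??????????????
??????????????
??????????????

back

??????????????
???????♠♧♢·█??
??????♠♧♧♠♠♠??
?????♧♧♠·♧♧♧??
?????♠··♧♠♠♠??
?????♧♠♧♧♢·♢??
?????♧♧♠█··♠??
?????♢·★♧♠♠???
?????·█♧♠♠????
?????·█♧♠♧????
??????????????
??????????????
??????????????
??????????????

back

???????♠♧♢·█??
??????♠♧♧♠♠♠??
?????♧♧♠·♧♧♧??
?????♠··♧♠♠♠??
?????♧♠♧♧♢·♢??
?????♧♧♠█··♠??
?????♢··♧♠♠???
?????·█★♠♠????
?????·█♧♠♧????
?????♠♧♠·♧????
??????????????
??????????????
??????????????
??????????????

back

??????♠♧♧♠♠♠??
?????♧♧♠·♧♧♧??
?????♠··♧♠♠♠??
?????♧♠♧♧♢·♢??
?????♧♧♠█··♠??
?????♢··♧♠♠???
?????·█♧♠♠????
?????·█★♠♧????
?????♠♧♠·♧????
?????·♠♠·♧????
??????????????
??????????????
??????????????
??????????????

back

?????♧♧♠·♧♧♧??
?????♠··♧♠♠♠??
?????♧♠♧♧♢·♢??
?????♧♧♠█··♠??
?????♢··♧♠♠???
?????·█♧♠♠????
?????·█♧♠♧????
?????♠♧★·♧????
?????·♠♠·♧????
?????·██♧♠????
??????????????
??????????????
??????????????
??????????????

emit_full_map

??♠♧♢·█
?♠♧♧♠♠♠
♧♧♠·♧♧♧
♠··♧♠♠♠
♧♠♧♧♢·♢
♧♧♠█··♠
♢··♧♠♠?
·█♧♠♠??
·█♧♠♧??
♠♧★·♧??
·♠♠·♧??
·██♧♠??

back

?????♠··♧♠♠♠??
?????♧♠♧♧♢·♢??
?????♧♧♠█··♠??
?????♢··♧♠♠???
?????·█♧♠♠????
?????·█♧♠♧????
?????♠♧♠·♧????
?????·♠★·♧????
?????·██♧♠????
?????♠♠♠♧█????
??????????????
??????????????
??????????????
??????????????

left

??????♠··♧♠♠♠?
??????♧♠♧♧♢·♢?
??????♧♧♠█··♠?
??????♢··♧♠♠??
??????·█♧♠♠???
?????♠·█♧♠♧???
?????♧♠♧♠·♧???
?????♠·★♠·♧???
?????♢·██♧♠???
?????♠♠♠♠♧█???
??????????????
??????????????
??????????????
??????????????

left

???????♠··♧♠♠♠
???????♧♠♧♧♢·♢
???????♧♧♠█··♠
???????♢··♧♠♠?
???????·█♧♠♠??
?????♧♠·█♧♠♧??
?????♧♧♠♧♠·♧??
?????♧♠★♠♠·♧??
?????♧♢·██♧♠??
?????·♠♠♠♠♧█??
??????????????
??????????????
??????????????
??????????????

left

????????♠··♧♠♠
????????♧♠♧♧♢·
????????♧♧♠█··
????????♢··♧♠♠
????????·█♧♠♠?
?????♠♧♠·█♧♠♧?
?????·♧♧♠♧♠·♧?
?????♧♧★·♠♠·♧?
?????█♧♢·██♧♠?
?????█·♠♠♠♠♧█?
??????????????
??????????????
??????????????
??????????????

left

?????????♠··♧♠
?????????♧♠♧♧♢
?????????♧♧♠█·
?????????♢··♧♠
?????????·█♧♠♠
?????·♠♧♠·█♧♠♧
?????♠·♧♧♠♧♠·♧
?????·♧★♠·♠♠·♧
?????♠█♧♢·██♧♠
?????♧█·♠♠♠♠♧█
??????????????
??????????????
??????????????
??????????????

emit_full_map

??????♠♧♢·█
?????♠♧♧♠♠♠
????♧♧♠·♧♧♧
????♠··♧♠♠♠
????♧♠♧♧♢·♢
????♧♧♠█··♠
????♢··♧♠♠?
????·█♧♠♠??
·♠♧♠·█♧♠♧??
♠·♧♧♠♧♠·♧??
·♧★♠·♠♠·♧??
♠█♧♢·██♧♠??
♧█·♠♠♠♠♧█??
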